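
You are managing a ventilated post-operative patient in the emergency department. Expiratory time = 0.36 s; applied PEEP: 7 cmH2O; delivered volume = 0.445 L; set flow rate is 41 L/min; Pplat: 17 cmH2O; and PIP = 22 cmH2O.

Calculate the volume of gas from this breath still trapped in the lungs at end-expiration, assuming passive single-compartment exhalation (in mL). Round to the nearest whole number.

147

Flow: 41 L/min ÷ 60 = 0.6833 L/s.
R = (PIP − Pplat)/V̇ = (22 − 17) / 0.6833 = 5.0/0.6833 = 7.317 cmH2O·s/L.
C = Vt/(Pplat − PEEP) = 445.0 / (17 − 7) = 445.0/10.0 = 44.5 mL/cmH2O.
τ = R × C = 7.317 × 0.0445 L/cmH2O = 0.3256 s.
Fraction remaining = e^(−Te/τ) = e^(−0.36/0.3256) = 0.331.
Trapped volume = 445.0 × 0.331 = 147.3 mL.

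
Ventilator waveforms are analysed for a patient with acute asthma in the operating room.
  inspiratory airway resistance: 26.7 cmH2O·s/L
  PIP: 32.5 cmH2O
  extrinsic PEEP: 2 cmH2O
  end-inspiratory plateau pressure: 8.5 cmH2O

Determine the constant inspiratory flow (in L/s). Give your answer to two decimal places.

0.90

flow = (PIP − Pplat) / Raw = 24.0 / 26.7 = 0.8989 L/s.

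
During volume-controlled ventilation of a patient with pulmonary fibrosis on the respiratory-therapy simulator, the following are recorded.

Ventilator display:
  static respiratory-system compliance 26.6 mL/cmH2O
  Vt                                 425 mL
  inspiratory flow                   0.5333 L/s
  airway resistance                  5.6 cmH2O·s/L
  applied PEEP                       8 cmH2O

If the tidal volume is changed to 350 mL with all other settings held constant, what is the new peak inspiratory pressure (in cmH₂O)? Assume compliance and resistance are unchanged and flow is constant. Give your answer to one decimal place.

24.1

PIP = Vt/C + R·V̇ + PEEP (constant-flow equation of motion).
Only the elastic term changes: ΔPIP = ΔVt / C = (350 − 425) / 26.6 = -2.82 cmH2O.
Original PIP = 425/26.6 + 5.6×0.5333 + 8 = 26.964 cmH2O; new PIP = 26.964 + (-2.82) = 24.144 cmH2O.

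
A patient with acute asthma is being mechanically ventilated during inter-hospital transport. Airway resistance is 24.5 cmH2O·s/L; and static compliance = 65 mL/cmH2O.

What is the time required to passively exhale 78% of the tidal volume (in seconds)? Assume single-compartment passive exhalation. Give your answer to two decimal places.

2.41

τ = R × C = 24.5 × 65 mL/cmH2O = 24.5 × 0.065 L/cmH2O = 1.593 s.
Exhaled fraction f = 1 − e^(−t/τ) → t = −τ·ln(1 − f) = −1.593·ln(0.22) = 2.412 s.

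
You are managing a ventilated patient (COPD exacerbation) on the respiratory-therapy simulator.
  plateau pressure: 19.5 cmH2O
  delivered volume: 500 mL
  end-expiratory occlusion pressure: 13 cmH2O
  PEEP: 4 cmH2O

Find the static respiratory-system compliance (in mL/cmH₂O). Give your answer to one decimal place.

End-expiratory occlusion gives total PEEP = 13 cmH2O (intrinsic PEEP = 13 − 4 = 9). Use total PEEP for the elastic gradient.
Cstat = Vt / (Pplat − PEEPtotal) = 500 / (19.5 − 13) = 500 / 6.5 = 76.923 mL/cmH2O.

76.9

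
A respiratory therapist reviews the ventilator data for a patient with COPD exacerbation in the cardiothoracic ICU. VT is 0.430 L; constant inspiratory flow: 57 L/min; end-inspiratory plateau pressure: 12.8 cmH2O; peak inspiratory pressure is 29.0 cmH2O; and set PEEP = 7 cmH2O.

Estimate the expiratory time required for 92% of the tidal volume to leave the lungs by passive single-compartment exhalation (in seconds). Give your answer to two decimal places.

Flow: 57 L/min ÷ 60 = 0.95 L/s.
R = (PIP − Pplat)/V̇ = (29.0 − 12.8) / 0.95 = 16.2/0.95 = 17.053 cmH2O·s/L.
C = Vt/(Pplat − PEEP) = 430.0 / (12.8 − 7) = 430.0/5.8 = 74.138 mL/cmH2O.
τ = R × C = 17.053 × 0.07414 L/cmH2O = 1.264 s.
t = −τ·ln(1 − 0.92) = −1.264·ln(0.08) = 3.193 s.

3.19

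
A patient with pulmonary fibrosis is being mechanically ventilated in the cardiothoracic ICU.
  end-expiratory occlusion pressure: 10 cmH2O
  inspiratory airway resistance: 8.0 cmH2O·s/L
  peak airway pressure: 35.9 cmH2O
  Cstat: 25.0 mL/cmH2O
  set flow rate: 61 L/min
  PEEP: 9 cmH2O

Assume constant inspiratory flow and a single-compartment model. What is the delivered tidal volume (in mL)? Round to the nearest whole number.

Flow: 61 L/min ÷ 60 = 1.0167 L/s.
Total PEEP = 10 cmH2O (set 9 + intrinsic 1); this is the baseline alveolar pressure.
Equation of motion (constant flow): PIP = Vt/C + R·V̇ + PEEP.
Vt/C = PIP − R·V̇ − PEEP = 35.9 − 8.134 − 10 = 17.766 cmH2O.
Vt = C × 17.766 = 25.0 × 17.766 = 444.15 mL.

444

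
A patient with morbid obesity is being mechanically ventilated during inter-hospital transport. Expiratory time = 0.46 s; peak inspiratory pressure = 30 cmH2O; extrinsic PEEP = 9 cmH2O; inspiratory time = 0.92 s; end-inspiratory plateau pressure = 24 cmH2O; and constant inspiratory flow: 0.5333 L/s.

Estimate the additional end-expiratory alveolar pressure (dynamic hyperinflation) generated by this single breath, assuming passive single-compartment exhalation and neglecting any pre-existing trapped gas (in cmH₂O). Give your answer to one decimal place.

Vt = flow × Ti = 0.5333 L/s × 0.92 s × 1000 mL/L = 490.64 mL.
R = (PIP − Pplat)/V̇ = (30 − 24) / 0.5333 = 6.0/0.5333 = 11.251 cmH2O·s/L.
C = Vt/(Pplat − PEEP) = 490.64 / (24 − 9) = 490.64/15.0 = 32.709 mL/cmH2O.
τ = R × C = 11.251 × 0.03271 L/cmH2O = 0.368 s.
Fraction remaining = e^(−Te/τ) = e^(−0.46/0.368) = 0.2865; trapped volume = 490.64 × 0.2865 = 140.57 mL.
Additional alveolar pressure from trapping ≈ V_trapped / C = 140.57 / 32.709 = 4.298 cmH2O.

4.3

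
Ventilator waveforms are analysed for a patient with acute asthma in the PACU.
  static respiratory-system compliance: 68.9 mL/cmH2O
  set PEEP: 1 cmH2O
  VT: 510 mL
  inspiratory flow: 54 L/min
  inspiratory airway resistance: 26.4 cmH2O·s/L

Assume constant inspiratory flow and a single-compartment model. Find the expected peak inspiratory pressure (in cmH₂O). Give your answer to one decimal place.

Flow: 54 L/min ÷ 60 = 0.9 L/s.
Equation of motion (constant flow): PIP = Vt/C + R·V̇ + PEEP.
PIP = 510/68.9 + 26.4×0.9 + 1 = 7.402 + 23.76 + 1 = 32.162 cmH2O.

32.2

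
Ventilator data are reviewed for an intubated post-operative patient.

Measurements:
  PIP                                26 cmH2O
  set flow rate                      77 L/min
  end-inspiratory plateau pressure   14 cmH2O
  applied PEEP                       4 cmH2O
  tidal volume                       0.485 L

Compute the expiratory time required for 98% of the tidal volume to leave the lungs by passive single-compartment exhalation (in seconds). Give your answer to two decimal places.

Flow: 77 L/min ÷ 60 = 1.2833 L/s.
R = (PIP − Pplat)/V̇ = (26 − 14) / 1.2833 = 12.0/1.2833 = 9.351 cmH2O·s/L.
C = Vt/(Pplat − PEEP) = 485.0 / (14 − 4) = 485.0/10.0 = 48.5 mL/cmH2O.
τ = R × C = 9.351 × 0.0485 L/cmH2O = 0.4535 s.
t = −τ·ln(1 − 0.98) = −0.4535·ln(0.02) = 1.774 s.

1.77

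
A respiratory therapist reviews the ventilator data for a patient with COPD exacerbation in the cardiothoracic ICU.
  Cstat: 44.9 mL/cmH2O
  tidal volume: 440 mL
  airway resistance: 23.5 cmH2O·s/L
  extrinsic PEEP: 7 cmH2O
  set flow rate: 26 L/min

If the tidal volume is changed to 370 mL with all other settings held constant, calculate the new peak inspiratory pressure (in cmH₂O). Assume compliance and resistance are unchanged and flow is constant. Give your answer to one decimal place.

Flow: 26 L/min ÷ 60 = 0.4333 L/s.
PIP = Vt/C + R·V̇ + PEEP (constant-flow equation of motion).
Only the elastic term changes: ΔPIP = ΔVt / C = (370 − 440) / 44.9 = -1.559 cmH2O.
Original PIP = 440/44.9 + 23.5×0.4333 + 7 = 26.982 cmH2O; new PIP = 26.982 + (-1.559) = 25.423 cmH2O.

25.4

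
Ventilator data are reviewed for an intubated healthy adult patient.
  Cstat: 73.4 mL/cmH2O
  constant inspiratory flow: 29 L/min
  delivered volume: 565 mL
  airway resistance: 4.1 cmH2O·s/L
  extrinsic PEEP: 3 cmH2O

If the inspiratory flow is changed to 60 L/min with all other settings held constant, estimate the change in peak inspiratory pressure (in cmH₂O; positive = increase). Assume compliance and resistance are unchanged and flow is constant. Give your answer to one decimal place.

2.1

Flow: 29 L/min ÷ 60 = 0.4833 L/s.
New flow: 60 L/min ÷ 60 = 1 L/s.
PIP = Vt/C + R·V̇ + PEEP (constant-flow equation of motion).
Only the resistive term changes: ΔPIP = R × ΔV̇ = 4.1 × (1 − 0.4833) = 4.1 × 0.5167 = 2.118 cmH2O.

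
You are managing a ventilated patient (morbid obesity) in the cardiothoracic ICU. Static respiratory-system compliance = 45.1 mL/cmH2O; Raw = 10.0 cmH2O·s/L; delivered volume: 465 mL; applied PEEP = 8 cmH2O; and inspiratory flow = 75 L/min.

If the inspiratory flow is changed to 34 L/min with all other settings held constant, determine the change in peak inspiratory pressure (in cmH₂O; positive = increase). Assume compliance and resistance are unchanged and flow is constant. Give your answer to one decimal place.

-6.8

Flow: 75 L/min ÷ 60 = 1.25 L/s.
New flow: 34 L/min ÷ 60 = 0.5667 L/s.
PIP = Vt/C + R·V̇ + PEEP (constant-flow equation of motion).
Only the resistive term changes: ΔPIP = R × ΔV̇ = 10.0 × (0.5667 − 1.25) = 10.0 × -0.6833 = -6.833 cmH2O.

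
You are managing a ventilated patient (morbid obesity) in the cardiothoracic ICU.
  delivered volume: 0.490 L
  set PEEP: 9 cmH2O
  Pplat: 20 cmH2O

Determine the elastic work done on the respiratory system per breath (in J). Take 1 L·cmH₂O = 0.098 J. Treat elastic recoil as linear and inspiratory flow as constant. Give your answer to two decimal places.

Elastic work ≈ ½ × (Pplat − PEEP) × Vt = 0.5 × (20 − 9) × 0.490 L = 0.5 × 11.0 × 0.490 = 2.695 L·cmH2O.
× 0.098 J/(L·cmH2O) → 0.2641 J.

0.26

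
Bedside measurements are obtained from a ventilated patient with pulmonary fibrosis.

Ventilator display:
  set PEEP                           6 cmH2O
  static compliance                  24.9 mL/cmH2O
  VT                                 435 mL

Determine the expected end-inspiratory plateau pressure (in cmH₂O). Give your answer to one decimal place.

Pplat = PEEP + Vt / Cstat = 6 + 435 / 24.9 = 6 + 17.47 = 23.47 cmH2O.

23.5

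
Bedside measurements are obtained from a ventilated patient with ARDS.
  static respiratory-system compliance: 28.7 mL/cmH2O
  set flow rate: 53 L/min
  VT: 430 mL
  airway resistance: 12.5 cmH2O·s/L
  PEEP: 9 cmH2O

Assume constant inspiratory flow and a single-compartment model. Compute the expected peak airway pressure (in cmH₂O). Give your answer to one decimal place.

35.0

Flow: 53 L/min ÷ 60 = 0.8833 L/s.
Equation of motion (constant flow): PIP = Vt/C + R·V̇ + PEEP.
PIP = 430/28.7 + 12.5×0.8833 + 9 = 14.983 + 11.041 + 9 = 35.024 cmH2O.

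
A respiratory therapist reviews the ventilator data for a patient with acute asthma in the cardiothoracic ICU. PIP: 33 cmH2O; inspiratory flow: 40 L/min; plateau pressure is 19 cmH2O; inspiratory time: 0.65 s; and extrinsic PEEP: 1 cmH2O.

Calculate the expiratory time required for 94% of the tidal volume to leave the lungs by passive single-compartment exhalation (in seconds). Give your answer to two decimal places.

1.42

Flow: 40 L/min ÷ 60 = 0.6667 L/s.
Vt = flow × Ti = 0.6667 L/s × 0.65 s × 1000 mL/L = 433.36 mL.
R = (PIP − Pplat)/V̇ = (33 − 19) / 0.6667 = 14.0/0.6667 = 20.999 cmH2O·s/L.
C = Vt/(Pplat − PEEP) = 433.36 / (19 − 1) = 433.36/18.0 = 24.076 mL/cmH2O.
τ = R × C = 20.999 × 0.02408 L/cmH2O = 0.5057 s.
t = −τ·ln(1 − 0.94) = −0.5057·ln(0.06) = 1.423 s.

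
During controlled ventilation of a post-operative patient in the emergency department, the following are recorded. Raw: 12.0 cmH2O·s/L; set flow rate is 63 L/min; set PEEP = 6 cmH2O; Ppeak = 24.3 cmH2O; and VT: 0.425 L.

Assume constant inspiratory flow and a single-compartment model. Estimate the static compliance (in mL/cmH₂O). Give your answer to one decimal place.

Flow: 63 L/min ÷ 60 = 1.05 L/s.
Equation of motion (constant flow): PIP = Vt/C + R·V̇ + PEEP.
Vt/C = PIP − R·V̇ − PEEP = 24.3 − 12.0×1.05 − 6 = 24.3 − 12.6 − 6 = 5.7 cmH2O.
C = Vt / 5.7 = 425 / 5.7 = 74.561 mL/cmH2O.

74.6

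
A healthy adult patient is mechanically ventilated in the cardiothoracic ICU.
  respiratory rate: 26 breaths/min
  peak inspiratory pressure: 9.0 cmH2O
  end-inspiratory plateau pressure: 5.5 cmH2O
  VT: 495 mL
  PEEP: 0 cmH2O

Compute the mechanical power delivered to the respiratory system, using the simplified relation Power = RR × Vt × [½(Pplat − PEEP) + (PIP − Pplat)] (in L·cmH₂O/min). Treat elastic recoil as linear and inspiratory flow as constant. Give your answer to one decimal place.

Per-breath work = Vt × [½(Pplat−PEEP) + (PIP−Pplat)] = 0.495 × [0.5×5.5 + 3.5] = 0.495 × 6.25 = 3.094 L·cmH2O.
Power = 26 × 3.094 = 80.444 L·cmH2O/min.

80.4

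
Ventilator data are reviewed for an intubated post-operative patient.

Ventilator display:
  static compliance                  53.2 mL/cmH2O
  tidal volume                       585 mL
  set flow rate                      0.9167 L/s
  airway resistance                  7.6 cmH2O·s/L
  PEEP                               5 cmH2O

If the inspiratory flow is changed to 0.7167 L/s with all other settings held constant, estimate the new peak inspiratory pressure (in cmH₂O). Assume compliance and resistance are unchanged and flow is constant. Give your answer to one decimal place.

PIP = Vt/C + R·V̇ + PEEP (constant-flow equation of motion).
Only the resistive term changes: ΔPIP = R × ΔV̇ = 7.6 × (0.7167 − 0.9167) = 7.6 × -0.2 = -1.52 cmH2O.
Original PIP = 585/53.2 + 7.6×0.9167 + 5 = 22.963 cmH2O; new PIP = 22.963 + (-1.52) = 21.443 cmH2O.

21.4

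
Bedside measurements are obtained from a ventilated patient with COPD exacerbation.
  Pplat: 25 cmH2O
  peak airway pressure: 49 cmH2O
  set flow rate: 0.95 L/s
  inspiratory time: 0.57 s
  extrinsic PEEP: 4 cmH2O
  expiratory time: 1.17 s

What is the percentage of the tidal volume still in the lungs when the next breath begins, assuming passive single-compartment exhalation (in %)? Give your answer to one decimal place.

16.6

Vt = flow × Ti = 0.95 L/s × 0.57 s × 1000 mL/L = 541.5 mL.
R = (PIP − Pplat)/V̇ = (49 − 25) / 0.95 = 24.0/0.95 = 25.263 cmH2O·s/L.
C = Vt/(Pplat − PEEP) = 541.5 / (25 − 4) = 541.5/21.0 = 25.786 mL/cmH2O.
τ = R × C = 25.263 × 0.02579 L/cmH2O = 0.6515 s.
Fraction remaining at end-expiration = e^(−Te/τ) = e^(−1.17/0.6515) = 0.166 → 16.6%.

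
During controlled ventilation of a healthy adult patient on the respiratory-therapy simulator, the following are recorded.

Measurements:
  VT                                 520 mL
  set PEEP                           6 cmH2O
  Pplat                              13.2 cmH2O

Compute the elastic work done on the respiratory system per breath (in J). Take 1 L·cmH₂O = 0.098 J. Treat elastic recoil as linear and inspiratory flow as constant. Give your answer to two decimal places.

0.18

Elastic work ≈ ½ × (Pplat − PEEP) × Vt = 0.5 × (13.2 − 6) × 0.520 L = 0.5 × 7.2 × 0.520 = 1.872 L·cmH2O.
× 0.098 J/(L·cmH2O) → 0.1835 J.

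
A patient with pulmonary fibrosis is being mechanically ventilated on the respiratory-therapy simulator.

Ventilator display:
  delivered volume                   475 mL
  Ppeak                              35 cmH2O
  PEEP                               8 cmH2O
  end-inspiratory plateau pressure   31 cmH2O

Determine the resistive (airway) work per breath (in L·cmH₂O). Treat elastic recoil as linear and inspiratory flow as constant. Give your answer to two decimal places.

With constant inspiratory flow the resistive pressure is constant at PIP − Pplat = 35 − 31 = 4.0 cmH2O, so resistive work = 4.0 × 0.475 = 1.9 L·cmH2O.

1.90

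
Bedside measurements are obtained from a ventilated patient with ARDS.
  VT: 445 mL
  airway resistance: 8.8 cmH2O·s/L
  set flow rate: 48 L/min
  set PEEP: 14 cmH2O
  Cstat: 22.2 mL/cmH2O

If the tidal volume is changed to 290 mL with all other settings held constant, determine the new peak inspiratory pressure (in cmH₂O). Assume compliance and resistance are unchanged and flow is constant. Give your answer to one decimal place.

34.1

Flow: 48 L/min ÷ 60 = 0.8 L/s.
PIP = Vt/C + R·V̇ + PEEP (constant-flow equation of motion).
Only the elastic term changes: ΔPIP = ΔVt / C = (290 − 445) / 22.2 = -6.982 cmH2O.
Original PIP = 445/22.2 + 8.8×0.8 + 14 = 41.085 cmH2O; new PIP = 41.085 + (-6.982) = 34.103 cmH2O.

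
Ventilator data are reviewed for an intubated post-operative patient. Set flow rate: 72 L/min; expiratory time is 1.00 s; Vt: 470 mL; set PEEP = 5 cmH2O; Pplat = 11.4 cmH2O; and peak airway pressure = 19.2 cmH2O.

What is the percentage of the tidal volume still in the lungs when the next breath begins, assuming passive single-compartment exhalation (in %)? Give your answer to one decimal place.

12.3

Flow: 72 L/min ÷ 60 = 1.2 L/s.
R = (PIP − Pplat)/V̇ = (19.2 − 11.4) / 1.2 = 7.8/1.2 = 6.5 cmH2O·s/L.
C = Vt/(Pplat − PEEP) = 470.0 / (11.4 − 5) = 470.0/6.4 = 73.438 mL/cmH2O.
τ = R × C = 6.5 × 0.07344 L/cmH2O = 0.4774 s.
Fraction remaining at end-expiration = e^(−Te/τ) = e^(−1.00/0.4774) = 0.1231 → 12.31%.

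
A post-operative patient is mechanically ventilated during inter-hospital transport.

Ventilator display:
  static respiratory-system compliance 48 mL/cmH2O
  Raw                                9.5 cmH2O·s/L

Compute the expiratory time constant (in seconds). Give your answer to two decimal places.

0.46

τ = R × C = 9.5 × 48 mL/cmH2O = 9.5 × 0.048 L/cmH2O = 0.456 s.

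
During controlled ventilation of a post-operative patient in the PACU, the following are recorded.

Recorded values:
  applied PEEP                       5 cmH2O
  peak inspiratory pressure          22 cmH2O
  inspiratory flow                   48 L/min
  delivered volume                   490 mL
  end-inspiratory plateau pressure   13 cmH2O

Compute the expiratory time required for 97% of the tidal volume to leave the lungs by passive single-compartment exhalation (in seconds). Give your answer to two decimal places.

2.42

Flow: 48 L/min ÷ 60 = 0.8 L/s.
R = (PIP − Pplat)/V̇ = (22 − 13) / 0.8 = 9.0/0.8 = 11.25 cmH2O·s/L.
C = Vt/(Pplat − PEEP) = 490.0 / (13 − 5) = 490.0/8.0 = 61.25 mL/cmH2O.
τ = R × C = 11.25 × 0.06125 L/cmH2O = 0.6891 s.
t = −τ·ln(1 − 0.97) = −0.6891·ln(0.03) = 2.416 s.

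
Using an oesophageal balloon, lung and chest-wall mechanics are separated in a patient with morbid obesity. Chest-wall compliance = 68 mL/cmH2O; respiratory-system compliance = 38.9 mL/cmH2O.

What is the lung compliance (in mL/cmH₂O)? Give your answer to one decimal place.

90.9

1/CL = 1/Crs − 1/Ccw.
1/CL = 1/38.9 − 1/68 = 0.011.
CL = 90.909 mL/cmH2O.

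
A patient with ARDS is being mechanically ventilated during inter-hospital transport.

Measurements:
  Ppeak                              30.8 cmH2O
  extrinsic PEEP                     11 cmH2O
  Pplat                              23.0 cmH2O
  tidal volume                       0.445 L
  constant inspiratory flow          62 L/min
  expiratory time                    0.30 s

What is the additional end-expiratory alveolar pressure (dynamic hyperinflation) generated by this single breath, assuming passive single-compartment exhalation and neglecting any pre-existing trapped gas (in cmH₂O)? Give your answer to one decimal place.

4.1

Flow: 62 L/min ÷ 60 = 1.0333 L/s.
R = (PIP − Pplat)/V̇ = (30.8 − 23.0) / 1.0333 = 7.8/1.0333 = 7.549 cmH2O·s/L.
C = Vt/(Pplat − PEEP) = 445.0 / (23.0 − 11) = 445.0/12.0 = 37.083 mL/cmH2O.
τ = R × C = 7.549 × 0.03708 L/cmH2O = 0.2799 s.
Fraction remaining = e^(−Te/τ) = e^(−0.30/0.2799) = 0.3424; trapped volume = 445.0 × 0.3424 = 152.37 mL.
Additional alveolar pressure from trapping ≈ V_trapped / C = 152.37 / 37.083 = 4.109 cmH2O.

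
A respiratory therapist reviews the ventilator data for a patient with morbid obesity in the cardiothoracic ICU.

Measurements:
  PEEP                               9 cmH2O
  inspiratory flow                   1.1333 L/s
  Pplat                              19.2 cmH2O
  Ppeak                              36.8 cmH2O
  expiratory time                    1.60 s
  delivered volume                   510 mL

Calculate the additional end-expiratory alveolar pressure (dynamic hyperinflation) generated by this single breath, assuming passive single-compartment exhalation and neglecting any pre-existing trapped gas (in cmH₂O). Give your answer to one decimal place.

R = (PIP − Pplat)/V̇ = (36.8 − 19.2) / 1.1333 = 17.6/1.1333 = 15.53 cmH2O·s/L.
C = Vt/(Pplat − PEEP) = 510.0 / (19.2 − 9) = 510.0/10.2 = 50.0 mL/cmH2O.
τ = R × C = 15.53 × 0.05 L/cmH2O = 0.7765 s.
Fraction remaining = e^(−Te/τ) = e^(−1.60/0.7765) = 0.1274; trapped volume = 510.0 × 0.1274 = 64.974 mL.
Additional alveolar pressure from trapping ≈ V_trapped / C = 64.974 / 50.0 = 1.299 cmH2O.

1.3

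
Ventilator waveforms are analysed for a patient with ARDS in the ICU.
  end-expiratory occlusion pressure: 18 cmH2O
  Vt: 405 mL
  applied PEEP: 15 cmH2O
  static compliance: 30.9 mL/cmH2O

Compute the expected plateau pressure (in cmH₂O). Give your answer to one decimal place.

End-expiratory occlusion gives total PEEP = 18 cmH2O (intrinsic PEEP = 18 − 15 = 3). Use total PEEP for the elastic gradient.
Pplat = PEEPtotal + Vt / Cstat = 18 + 405 / 30.9 = 18 + 13.107 = 31.107 cmH2O.

31.1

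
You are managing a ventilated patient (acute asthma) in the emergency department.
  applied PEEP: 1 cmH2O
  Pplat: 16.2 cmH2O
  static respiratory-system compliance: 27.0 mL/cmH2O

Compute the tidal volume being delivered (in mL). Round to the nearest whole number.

410

Vt = Cstat × (Pplat − PEEP) = 27.0 × (16.2 − 1) = 27.0 × 15.2 = 410.4 mL.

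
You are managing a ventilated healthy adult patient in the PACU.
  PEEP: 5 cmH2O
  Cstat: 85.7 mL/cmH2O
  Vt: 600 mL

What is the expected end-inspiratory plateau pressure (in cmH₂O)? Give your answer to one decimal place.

12.0

Pplat = PEEP + Vt / Cstat = 5 + 600 / 85.7 = 5 + 7.001 = 12.001 cmH2O.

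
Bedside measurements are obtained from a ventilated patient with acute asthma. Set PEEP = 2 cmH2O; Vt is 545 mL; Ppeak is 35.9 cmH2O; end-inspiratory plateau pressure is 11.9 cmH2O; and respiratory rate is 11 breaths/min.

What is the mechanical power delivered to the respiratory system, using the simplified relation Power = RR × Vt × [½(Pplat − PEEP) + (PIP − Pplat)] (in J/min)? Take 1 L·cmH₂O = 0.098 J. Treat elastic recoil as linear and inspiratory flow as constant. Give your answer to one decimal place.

17.0

Per-breath work = Vt × [½(Pplat−PEEP) + (PIP−Pplat)] = 0.545 × [0.5×9.9 + 24.0] = 0.545 × 28.95 = 15.778 L·cmH2O.
Power = 11 × 15.778 = 173.56 L·cmH2O/min.
× 0.098 J/(L·cmH2O) → 17.009 J/min.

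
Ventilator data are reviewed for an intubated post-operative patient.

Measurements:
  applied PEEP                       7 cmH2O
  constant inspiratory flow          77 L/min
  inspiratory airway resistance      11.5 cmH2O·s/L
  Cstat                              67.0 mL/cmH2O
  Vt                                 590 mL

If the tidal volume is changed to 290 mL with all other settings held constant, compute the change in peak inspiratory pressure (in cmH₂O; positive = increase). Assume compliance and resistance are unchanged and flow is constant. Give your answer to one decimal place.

-4.5

PIP = Vt/C + R·V̇ + PEEP (constant-flow equation of motion).
Only the elastic term changes: ΔPIP = ΔVt / C = (290 − 590) / 67.0 = -4.478 cmH2O.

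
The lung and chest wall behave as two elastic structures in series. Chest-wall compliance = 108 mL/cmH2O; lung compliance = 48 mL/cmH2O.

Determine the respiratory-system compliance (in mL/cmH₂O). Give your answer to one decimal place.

Lung and chest wall are elastances in series: 1/Crs = 1/CL + 1/Ccw.
1/Crs = 1/48 + 1/108 = 0.03009.
Crs = 33.234 mL/cmH2O.

33.2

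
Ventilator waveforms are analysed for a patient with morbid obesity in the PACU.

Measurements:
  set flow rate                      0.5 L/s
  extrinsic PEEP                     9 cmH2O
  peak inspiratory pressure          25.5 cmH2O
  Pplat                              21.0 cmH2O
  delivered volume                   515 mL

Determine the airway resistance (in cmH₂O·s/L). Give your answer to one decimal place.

9.0

Raw = (PIP − Pplat) / flow = (25.5 − 21.0) / 0.5 = 4.5 / 0.5 = 9.0 cmH2O·s/L.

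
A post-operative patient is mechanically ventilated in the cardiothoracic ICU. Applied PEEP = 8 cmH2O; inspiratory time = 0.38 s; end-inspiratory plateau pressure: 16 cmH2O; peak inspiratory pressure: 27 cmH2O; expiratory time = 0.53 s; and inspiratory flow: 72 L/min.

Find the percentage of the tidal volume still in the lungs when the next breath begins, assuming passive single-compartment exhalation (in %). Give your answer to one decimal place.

36.3

Flow: 72 L/min ÷ 60 = 1.2 L/s.
Vt = flow × Ti = 1.2 L/s × 0.38 s × 1000 mL/L = 456.0 mL.
R = (PIP − Pplat)/V̇ = (27 − 16) / 1.2 = 11.0/1.2 = 9.167 cmH2O·s/L.
C = Vt/(Pplat − PEEP) = 456.0 / (16 − 8) = 456.0/8.0 = 57.0 mL/cmH2O.
τ = R × C = 9.167 × 0.057 L/cmH2O = 0.5225 s.
Fraction remaining at end-expiration = e^(−Te/τ) = e^(−0.53/0.5225) = 0.3626 → 36.26%.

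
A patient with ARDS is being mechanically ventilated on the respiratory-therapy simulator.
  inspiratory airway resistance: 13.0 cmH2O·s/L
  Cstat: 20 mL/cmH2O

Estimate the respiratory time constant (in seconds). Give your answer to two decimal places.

0.26

τ = R × C = 13.0 × 20 mL/cmH2O = 13.0 × 0.020 L/cmH2O = 0.26 s.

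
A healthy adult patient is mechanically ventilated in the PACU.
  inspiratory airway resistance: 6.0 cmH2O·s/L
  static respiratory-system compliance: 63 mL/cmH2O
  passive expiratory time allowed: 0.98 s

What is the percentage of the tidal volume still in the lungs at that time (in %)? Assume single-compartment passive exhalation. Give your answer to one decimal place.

τ = R × C = 6.0 × 63 mL/cmH2O = 6.0 × 0.063 L/cmH2O = 0.378 s.
Passive exhalation: V(t)/V₀ = e^(−t/τ) = e^(−0.98/0.378) = 0.07483.
Fraction remaining = 0.07483 → 7.483%.

7.5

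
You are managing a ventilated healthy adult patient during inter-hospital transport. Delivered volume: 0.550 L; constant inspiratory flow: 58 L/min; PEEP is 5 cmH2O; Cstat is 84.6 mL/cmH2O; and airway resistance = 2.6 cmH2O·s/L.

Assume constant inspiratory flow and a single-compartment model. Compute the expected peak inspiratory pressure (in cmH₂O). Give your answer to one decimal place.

14.0

Flow: 58 L/min ÷ 60 = 0.9667 L/s.
Equation of motion (constant flow): PIP = Vt/C + R·V̇ + PEEP.
PIP = 550/84.6 + 2.6×0.9667 + 5 = 6.501 + 2.513 + 5 = 14.014 cmH2O.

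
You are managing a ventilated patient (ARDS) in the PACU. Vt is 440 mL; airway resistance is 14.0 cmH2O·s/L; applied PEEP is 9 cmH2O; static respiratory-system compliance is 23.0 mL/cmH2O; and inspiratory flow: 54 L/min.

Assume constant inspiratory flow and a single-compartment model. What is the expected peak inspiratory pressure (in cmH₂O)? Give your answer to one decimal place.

40.7

Flow: 54 L/min ÷ 60 = 0.9 L/s.
Equation of motion (constant flow): PIP = Vt/C + R·V̇ + PEEP.
PIP = 440/23.0 + 14.0×0.9 + 9 = 19.13 + 12.6 + 9 = 40.73 cmH2O.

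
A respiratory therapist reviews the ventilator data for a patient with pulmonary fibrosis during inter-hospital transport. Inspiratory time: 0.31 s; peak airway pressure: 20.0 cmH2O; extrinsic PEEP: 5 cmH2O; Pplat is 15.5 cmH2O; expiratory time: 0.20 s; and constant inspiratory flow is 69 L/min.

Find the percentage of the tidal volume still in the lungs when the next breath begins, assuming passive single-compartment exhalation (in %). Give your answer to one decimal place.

22.2

Flow: 69 L/min ÷ 60 = 1.15 L/s.
Vt = flow × Ti = 1.15 L/s × 0.31 s × 1000 mL/L = 356.5 mL.
R = (PIP − Pplat)/V̇ = (20.0 − 15.5) / 1.15 = 4.5/1.15 = 3.913 cmH2O·s/L.
C = Vt/(Pplat − PEEP) = 356.5 / (15.5 − 5) = 356.5/10.5 = 33.952 mL/cmH2O.
τ = R × C = 3.913 × 0.03395 L/cmH2O = 0.1328 s.
Fraction remaining at end-expiration = e^(−Te/τ) = e^(−0.20/0.1328) = 0.2218 → 22.18%.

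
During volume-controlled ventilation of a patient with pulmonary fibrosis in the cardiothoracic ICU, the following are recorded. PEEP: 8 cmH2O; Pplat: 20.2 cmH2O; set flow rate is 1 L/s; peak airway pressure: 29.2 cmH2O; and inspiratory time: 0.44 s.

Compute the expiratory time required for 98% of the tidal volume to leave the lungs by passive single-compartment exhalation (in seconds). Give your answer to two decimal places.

1.27

Vt = flow × Ti = 1 L/s × 0.44 s × 1000 mL/L = 440.0 mL.
R = (PIP − Pplat)/V̇ = (29.2 − 20.2) / 1 = 9.0/1 = 9.0 cmH2O·s/L.
C = Vt/(Pplat − PEEP) = 440.0 / (20.2 − 8) = 440.0/12.2 = 36.066 mL/cmH2O.
τ = R × C = 9.0 × 0.03607 L/cmH2O = 0.3246 s.
t = −τ·ln(1 − 0.98) = −0.3246·ln(0.02) = 1.27 s.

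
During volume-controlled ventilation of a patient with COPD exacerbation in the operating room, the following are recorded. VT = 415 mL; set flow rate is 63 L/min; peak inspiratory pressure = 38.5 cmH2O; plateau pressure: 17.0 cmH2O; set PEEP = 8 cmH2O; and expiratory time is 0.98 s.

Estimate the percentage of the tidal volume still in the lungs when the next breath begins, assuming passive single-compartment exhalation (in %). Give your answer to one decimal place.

35.4

Flow: 63 L/min ÷ 60 = 1.05 L/s.
R = (PIP − Pplat)/V̇ = (38.5 − 17.0) / 1.05 = 21.5/1.05 = 20.476 cmH2O·s/L.
C = Vt/(Pplat − PEEP) = 415.0 / (17.0 − 8) = 415.0/9.0 = 46.111 mL/cmH2O.
τ = R × C = 20.476 × 0.04611 L/cmH2O = 0.9441 s.
Fraction remaining at end-expiration = e^(−Te/τ) = e^(−0.98/0.9441) = 0.3542 → 35.42%.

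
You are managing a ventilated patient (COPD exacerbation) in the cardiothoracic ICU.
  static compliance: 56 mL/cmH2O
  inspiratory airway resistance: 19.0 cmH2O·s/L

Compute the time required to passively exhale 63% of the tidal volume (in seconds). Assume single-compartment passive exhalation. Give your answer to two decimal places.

1.06

τ = R × C = 19.0 × 56 mL/cmH2O = 19.0 × 0.056 L/cmH2O = 1.064 s.
Exhaled fraction f = 1 − e^(−t/τ) → t = −τ·ln(1 − f) = −1.064·ln(0.37) = 1.058 s.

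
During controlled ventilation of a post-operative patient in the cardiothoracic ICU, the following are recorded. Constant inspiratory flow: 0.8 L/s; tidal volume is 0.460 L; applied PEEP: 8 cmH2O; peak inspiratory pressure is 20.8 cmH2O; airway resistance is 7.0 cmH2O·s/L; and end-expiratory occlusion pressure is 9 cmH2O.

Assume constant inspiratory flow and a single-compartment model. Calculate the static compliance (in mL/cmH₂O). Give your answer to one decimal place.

74.2

Total PEEP = 9 cmH2O (set 8 + intrinsic 1); this is the baseline alveolar pressure.
Equation of motion (constant flow): PIP = Vt/C + R·V̇ + PEEP.
Vt/C = PIP − R·V̇ − PEEP = 20.8 − 7.0×0.8 − 9 = 20.8 − 5.6 − 9 = 6.2 cmH2O.
C = Vt / 6.2 = 460 / 6.2 = 74.194 mL/cmH2O.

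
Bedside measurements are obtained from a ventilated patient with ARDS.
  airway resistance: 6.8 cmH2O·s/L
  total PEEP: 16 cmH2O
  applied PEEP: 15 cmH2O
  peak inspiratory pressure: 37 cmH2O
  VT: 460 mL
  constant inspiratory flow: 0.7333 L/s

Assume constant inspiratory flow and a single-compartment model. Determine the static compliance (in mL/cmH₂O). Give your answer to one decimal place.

Total PEEP = 16 cmH2O (set 15 + intrinsic 1); this is the baseline alveolar pressure.
Equation of motion (constant flow): PIP = Vt/C + R·V̇ + PEEP.
Vt/C = PIP − R·V̇ − PEEP = 37 − 6.8×0.7333 − 16 = 37 − 4.986 − 16 = 16.014 cmH2O.
C = Vt / 16.014 = 460 / 16.014 = 28.725 mL/cmH2O.

28.7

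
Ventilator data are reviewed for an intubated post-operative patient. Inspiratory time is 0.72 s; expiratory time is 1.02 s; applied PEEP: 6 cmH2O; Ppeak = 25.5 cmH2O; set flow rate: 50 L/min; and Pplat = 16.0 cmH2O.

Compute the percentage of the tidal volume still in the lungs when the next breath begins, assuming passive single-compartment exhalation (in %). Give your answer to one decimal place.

22.5

Flow: 50 L/min ÷ 60 = 0.8333 L/s.
Vt = flow × Ti = 0.8333 L/s × 0.72 s × 1000 mL/L = 599.98 mL.
R = (PIP − Pplat)/V̇ = (25.5 − 16.0) / 0.8333 = 9.5/0.8333 = 11.4 cmH2O·s/L.
C = Vt/(Pplat − PEEP) = 599.98 / (16.0 − 6) = 599.98/10.0 = 59.998 mL/cmH2O.
τ = R × C = 11.4 × 0.06 L/cmH2O = 0.684 s.
Fraction remaining at end-expiration = e^(−Te/τ) = e^(−1.02/0.684) = 0.2251 → 22.51%.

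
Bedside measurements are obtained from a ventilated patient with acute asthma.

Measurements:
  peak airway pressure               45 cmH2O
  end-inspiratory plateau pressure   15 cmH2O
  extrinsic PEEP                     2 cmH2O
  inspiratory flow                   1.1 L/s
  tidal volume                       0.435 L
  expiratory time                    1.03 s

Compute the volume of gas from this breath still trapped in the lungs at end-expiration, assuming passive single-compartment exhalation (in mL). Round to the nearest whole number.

141

R = (PIP − Pplat)/V̇ = (45 − 15) / 1.1 = 30.0/1.1 = 27.273 cmH2O·s/L.
C = Vt/(Pplat − PEEP) = 435.0 / (15 − 2) = 435.0/13.0 = 33.462 mL/cmH2O.
τ = R × C = 27.273 × 0.03346 L/cmH2O = 0.9126 s.
Fraction remaining = e^(−Te/τ) = e^(−1.03/0.9126) = 0.3235.
Trapped volume = 435.0 × 0.3235 = 140.72 mL.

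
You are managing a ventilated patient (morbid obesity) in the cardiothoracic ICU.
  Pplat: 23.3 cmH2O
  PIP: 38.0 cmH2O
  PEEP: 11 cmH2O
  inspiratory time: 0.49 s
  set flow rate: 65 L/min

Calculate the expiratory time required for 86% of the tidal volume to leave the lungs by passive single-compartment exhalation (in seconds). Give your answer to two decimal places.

1.15

Flow: 65 L/min ÷ 60 = 1.0833 L/s.
Vt = flow × Ti = 1.0833 L/s × 0.49 s × 1000 mL/L = 530.82 mL.
R = (PIP − Pplat)/V̇ = (38.0 − 23.3) / 1.0833 = 14.7/1.0833 = 13.57 cmH2O·s/L.
C = Vt/(Pplat − PEEP) = 530.82 / (23.3 − 11) = 530.82/12.3 = 43.156 mL/cmH2O.
τ = R × C = 13.57 × 0.04316 L/cmH2O = 0.5857 s.
t = −τ·ln(1 − 0.86) = −0.5857·ln(0.14) = 1.152 s.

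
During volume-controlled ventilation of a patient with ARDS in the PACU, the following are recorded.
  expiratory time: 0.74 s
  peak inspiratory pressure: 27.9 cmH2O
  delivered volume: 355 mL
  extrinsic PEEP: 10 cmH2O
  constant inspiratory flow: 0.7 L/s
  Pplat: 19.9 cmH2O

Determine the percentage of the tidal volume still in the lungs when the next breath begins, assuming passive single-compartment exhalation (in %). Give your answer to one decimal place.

R = (PIP − Pplat)/V̇ = (27.9 − 19.9) / 0.7 = 8.0/0.7 = 11.429 cmH2O·s/L.
C = Vt/(Pplat − PEEP) = 355.0 / (19.9 − 10) = 355.0/9.9 = 35.859 mL/cmH2O.
τ = R × C = 11.429 × 0.03586 L/cmH2O = 0.4098 s.
Fraction remaining at end-expiration = e^(−Te/τ) = e^(−0.74/0.4098) = 0.1643 → 16.43%.

16.4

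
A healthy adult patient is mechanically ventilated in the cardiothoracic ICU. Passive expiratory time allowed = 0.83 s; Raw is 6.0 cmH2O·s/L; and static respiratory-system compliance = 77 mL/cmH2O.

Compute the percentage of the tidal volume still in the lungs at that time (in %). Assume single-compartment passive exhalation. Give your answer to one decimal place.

16.6

τ = R × C = 6.0 × 77 mL/cmH2O = 6.0 × 0.077 L/cmH2O = 0.462 s.
Passive exhalation: V(t)/V₀ = e^(−t/τ) = e^(−0.83/0.462) = 0.1659.
Fraction remaining = 0.1659 → 16.59%.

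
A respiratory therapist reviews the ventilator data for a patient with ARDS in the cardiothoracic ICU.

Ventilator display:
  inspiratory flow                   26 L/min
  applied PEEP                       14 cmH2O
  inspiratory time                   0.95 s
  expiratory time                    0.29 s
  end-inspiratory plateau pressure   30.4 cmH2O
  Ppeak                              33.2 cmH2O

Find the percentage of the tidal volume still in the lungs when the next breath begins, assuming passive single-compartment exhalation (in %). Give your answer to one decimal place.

16.7

Flow: 26 L/min ÷ 60 = 0.4333 L/s.
Vt = flow × Ti = 0.4333 L/s × 0.95 s × 1000 mL/L = 411.64 mL.
R = (PIP − Pplat)/V̇ = (33.2 − 30.4) / 0.4333 = 2.8/0.4333 = 6.462 cmH2O·s/L.
C = Vt/(Pplat − PEEP) = 411.64 / (30.4 − 14) = 411.64/16.4 = 25.1 mL/cmH2O.
τ = R × C = 6.462 × 0.0251 L/cmH2O = 0.1622 s.
Fraction remaining at end-expiration = e^(−Te/τ) = e^(−0.29/0.1622) = 0.1673 → 16.73%.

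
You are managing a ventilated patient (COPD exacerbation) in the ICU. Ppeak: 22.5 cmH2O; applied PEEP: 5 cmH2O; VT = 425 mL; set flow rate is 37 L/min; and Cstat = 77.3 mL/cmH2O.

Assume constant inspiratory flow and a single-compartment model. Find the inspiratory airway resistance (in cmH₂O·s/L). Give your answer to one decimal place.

Flow: 37 L/min ÷ 60 = 0.6167 L/s.
Equation of motion (constant flow): PIP = Vt/C + R·V̇ + PEEP.
R·V̇ = PIP − Vt/C − PEEP = 22.5 − 425/77.3 − 5 = 22.5 − 5.498 − 5 = 12.002 cmH2O.
R = 12.002 / 0.6167 = 19.462 cmH2O·s/L.

19.5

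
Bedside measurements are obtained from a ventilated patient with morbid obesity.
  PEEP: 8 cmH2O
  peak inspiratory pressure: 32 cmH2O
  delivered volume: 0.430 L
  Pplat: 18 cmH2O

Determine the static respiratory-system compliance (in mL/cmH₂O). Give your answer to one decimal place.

Cstat = Vt / (Pplat − PEEP) = 430 / (18 − 8) = 430 / 10.0 = 43.0 mL/cmH2O.

43.0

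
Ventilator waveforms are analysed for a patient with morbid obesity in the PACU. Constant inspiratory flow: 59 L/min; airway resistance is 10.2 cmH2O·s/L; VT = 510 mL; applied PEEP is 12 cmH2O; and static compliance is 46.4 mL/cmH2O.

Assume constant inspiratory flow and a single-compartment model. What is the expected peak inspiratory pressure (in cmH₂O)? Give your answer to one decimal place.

Flow: 59 L/min ÷ 60 = 0.9833 L/s.
Equation of motion (constant flow): PIP = Vt/C + R·V̇ + PEEP.
PIP = 510/46.4 + 10.2×0.9833 + 12 = 10.991 + 10.03 + 12 = 33.021 cmH2O.

33.0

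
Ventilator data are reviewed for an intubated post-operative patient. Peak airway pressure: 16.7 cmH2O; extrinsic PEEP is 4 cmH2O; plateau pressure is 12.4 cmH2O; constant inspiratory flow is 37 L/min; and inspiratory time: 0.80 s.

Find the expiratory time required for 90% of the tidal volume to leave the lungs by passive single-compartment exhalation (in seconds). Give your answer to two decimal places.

Flow: 37 L/min ÷ 60 = 0.6167 L/s.
Vt = flow × Ti = 0.6167 L/s × 0.80 s × 1000 mL/L = 493.36 mL.
R = (PIP − Pplat)/V̇ = (16.7 − 12.4) / 0.6167 = 4.3/0.6167 = 6.973 cmH2O·s/L.
C = Vt/(Pplat − PEEP) = 493.36 / (12.4 − 4) = 493.36/8.4 = 58.733 mL/cmH2O.
τ = R × C = 6.973 × 0.05873 L/cmH2O = 0.4095 s.
t = −τ·ln(1 − 0.90) = −0.4095·ln(0.1) = 0.9429 s.

0.94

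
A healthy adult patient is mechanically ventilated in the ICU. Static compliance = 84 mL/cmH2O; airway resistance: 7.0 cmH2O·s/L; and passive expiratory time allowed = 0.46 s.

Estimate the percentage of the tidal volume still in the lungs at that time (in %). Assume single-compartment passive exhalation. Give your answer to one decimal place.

45.7

τ = R × C = 7.0 × 84 mL/cmH2O = 7.0 × 0.084 L/cmH2O = 0.588 s.
Passive exhalation: V(t)/V₀ = e^(−t/τ) = e^(−0.46/0.588) = 0.4573.
Fraction remaining = 0.4573 → 45.73%.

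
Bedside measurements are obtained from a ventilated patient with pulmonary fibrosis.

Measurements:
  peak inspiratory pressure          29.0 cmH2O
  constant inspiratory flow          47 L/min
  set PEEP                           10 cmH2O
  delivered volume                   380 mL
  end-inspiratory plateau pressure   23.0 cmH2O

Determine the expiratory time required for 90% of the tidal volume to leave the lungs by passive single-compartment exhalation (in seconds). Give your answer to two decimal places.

Flow: 47 L/min ÷ 60 = 0.7833 L/s.
R = (PIP − Pplat)/V̇ = (29.0 − 23.0) / 0.7833 = 6.0/0.7833 = 7.66 cmH2O·s/L.
C = Vt/(Pplat − PEEP) = 380.0 / (23.0 − 10) = 380.0/13.0 = 29.231 mL/cmH2O.
τ = R × C = 7.66 × 0.02923 L/cmH2O = 0.2239 s.
t = −τ·ln(1 − 0.90) = −0.2239·ln(0.1) = 0.5155 s.

0.52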